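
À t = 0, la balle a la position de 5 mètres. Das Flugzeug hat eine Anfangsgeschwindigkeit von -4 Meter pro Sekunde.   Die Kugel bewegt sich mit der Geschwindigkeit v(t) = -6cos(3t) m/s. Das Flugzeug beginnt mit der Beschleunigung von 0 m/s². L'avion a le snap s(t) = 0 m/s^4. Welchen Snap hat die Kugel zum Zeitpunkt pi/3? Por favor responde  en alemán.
Ausgehend von der Geschwindigkeit v(t) = -6·cos(3·t), nehmen wir 3 Ableitungen. Mit d/dt von v(t) finden wir a(t) = 18·sin(3·t). Durch Ableiten von der Beschleunigung erhalten wir den Ruck: j(t) = 54·cos(3·t). Die Ableitung von dem Ruck ergibt den Snap: s(t) = -162·sin(3·t). Wir haben den Snap s(t) = -162·sin(3·t). Durch Einsetzen von t = pi/3: s(pi/3) = 0.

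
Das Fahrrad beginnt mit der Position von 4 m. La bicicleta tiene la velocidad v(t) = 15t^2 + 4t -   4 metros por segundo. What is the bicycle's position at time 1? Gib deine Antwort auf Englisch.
Starting from velocity v(t) = 15·t^2 + 4·t - 4, we take 1 antiderivative. The antiderivative of velocity is position. Using x(0) = 4, we get x(t) = 5·t^3 + 2·t^2 - 4·t + 4. Using x(t) = 5·t^3 + 2·t^2 - 4·t + 4 and substituting t = 1, we find x = 7.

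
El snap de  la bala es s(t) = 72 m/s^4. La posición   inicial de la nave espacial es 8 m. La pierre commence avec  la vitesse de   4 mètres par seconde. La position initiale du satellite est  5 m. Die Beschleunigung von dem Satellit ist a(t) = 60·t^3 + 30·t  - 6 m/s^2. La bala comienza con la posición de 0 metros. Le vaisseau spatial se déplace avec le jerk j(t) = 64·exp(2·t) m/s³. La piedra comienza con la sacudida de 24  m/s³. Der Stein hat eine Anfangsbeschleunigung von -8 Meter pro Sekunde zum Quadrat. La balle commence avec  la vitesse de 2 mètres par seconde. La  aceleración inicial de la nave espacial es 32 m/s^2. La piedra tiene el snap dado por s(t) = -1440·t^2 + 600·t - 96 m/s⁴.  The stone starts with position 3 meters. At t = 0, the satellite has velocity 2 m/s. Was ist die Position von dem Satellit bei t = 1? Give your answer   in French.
Nous devons intégrer notre équation de l'accélération a(t) = 60·t^3 + 30·t - 6 2 fois. La primitive de l'accélération, avec v(0) = 2, donne la vitesse: v(t) = 15·t^4 + 15·t^2 - 6·t + 2. L'intégrale de la vitesse, avec x(0) = 5, donne la position: x(t) = 3·t^5 + 5·t^3 - 3·t^2 + 2·t + 5. En utilisant x(t) = 3·t^5 + 5·t^3 - 3·t^2 + 2·t + 5 et en substituant t = 1, nous trouvons x = 12.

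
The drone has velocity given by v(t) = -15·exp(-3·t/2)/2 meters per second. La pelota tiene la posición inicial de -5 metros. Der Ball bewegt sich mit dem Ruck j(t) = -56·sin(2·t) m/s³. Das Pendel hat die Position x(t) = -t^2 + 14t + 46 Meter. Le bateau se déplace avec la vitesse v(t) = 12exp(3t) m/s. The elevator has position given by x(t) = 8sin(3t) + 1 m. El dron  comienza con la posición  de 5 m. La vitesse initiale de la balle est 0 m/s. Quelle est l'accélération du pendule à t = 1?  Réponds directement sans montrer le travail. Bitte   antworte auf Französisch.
a(1) = -2.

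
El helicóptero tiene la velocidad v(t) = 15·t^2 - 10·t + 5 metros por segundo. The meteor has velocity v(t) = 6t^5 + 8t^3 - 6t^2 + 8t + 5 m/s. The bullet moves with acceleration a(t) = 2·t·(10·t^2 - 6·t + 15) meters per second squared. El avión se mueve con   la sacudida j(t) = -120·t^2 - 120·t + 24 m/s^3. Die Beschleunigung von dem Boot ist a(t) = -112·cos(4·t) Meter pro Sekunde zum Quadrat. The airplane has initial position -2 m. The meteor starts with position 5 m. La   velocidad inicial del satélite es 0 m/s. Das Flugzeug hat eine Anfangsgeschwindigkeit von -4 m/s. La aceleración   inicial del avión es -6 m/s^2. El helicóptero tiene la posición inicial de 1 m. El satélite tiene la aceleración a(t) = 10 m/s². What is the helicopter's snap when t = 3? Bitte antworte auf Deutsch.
Um dies zu lösen, müssen wir 3 Ableitungen unserer Gleichung für die Geschwindigkeit v(t) = 15·t^2 - 10·t + 5 nehmen. Mit d/dt von v(t) finden wir a(t) = 30·t - 10. Mit d/dt von a(t) finden wir j(t) = 30. Die Ableitung von dem Ruck ergibt den Snap: s(t) = 0. Aus der Gleichung für den Snap s(t) = 0, setzen wir t = 3 ein und erhalten s = 0.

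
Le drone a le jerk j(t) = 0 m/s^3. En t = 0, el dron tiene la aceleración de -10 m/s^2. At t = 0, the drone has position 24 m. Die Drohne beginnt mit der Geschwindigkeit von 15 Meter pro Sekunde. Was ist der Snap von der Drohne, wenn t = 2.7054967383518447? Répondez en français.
Pour résoudre ceci, nous devons prendre 1 dérivée de notre équation du jerk j(t) = 0. En prenant d/dt de j(t), nous trouvons s(t) = 0. De l'équation du snap s(t) = 0, nous substituons t = 2.7054967383518447 pour obtenir s = 0.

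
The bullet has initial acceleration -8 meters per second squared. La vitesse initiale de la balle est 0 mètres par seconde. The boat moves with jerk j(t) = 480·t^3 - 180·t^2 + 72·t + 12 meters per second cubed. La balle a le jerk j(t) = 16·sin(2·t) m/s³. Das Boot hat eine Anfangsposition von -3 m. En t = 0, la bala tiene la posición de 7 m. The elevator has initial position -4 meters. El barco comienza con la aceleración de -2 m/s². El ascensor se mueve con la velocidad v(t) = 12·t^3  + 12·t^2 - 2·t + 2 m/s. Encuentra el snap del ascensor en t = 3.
Partiendo de la velocidad v(t) = 12·t^3 + 12·t^2 - 2·t + 2, tomamos 3 derivadas. Derivando la velocidad, obtenemos la aceleración: a(t) = 36·t^2 + 24·t - 2. La derivada de la aceleración da la sacudida: j(t) = 72·t + 24. Tomando d/dt de j(t), encontramos s(t) = 72. De la ecuación del snap s(t) = 72, sustituimos t = 3 para obtener s = 72.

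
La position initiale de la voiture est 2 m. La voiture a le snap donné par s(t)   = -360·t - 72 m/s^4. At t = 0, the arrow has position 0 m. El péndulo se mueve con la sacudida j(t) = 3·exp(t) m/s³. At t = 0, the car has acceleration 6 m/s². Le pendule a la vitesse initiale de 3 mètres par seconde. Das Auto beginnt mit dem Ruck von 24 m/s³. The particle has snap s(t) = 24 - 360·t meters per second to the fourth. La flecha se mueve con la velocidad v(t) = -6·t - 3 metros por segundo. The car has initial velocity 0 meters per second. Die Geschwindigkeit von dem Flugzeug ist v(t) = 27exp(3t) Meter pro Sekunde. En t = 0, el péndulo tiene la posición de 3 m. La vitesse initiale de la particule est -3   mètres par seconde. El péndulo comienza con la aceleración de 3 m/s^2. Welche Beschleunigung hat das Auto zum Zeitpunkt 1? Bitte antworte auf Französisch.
Nous devons trouver la primitive de notre équation du snap s(t) = -360·t - 72 2 fois. En intégrant le snap et en utilisant la condition initiale j(0) = 24, nous obtenons j(t) = -180·t^2 - 72·t + 24. En intégrant le jerk et en utilisant la condition initiale a(0) = 6, nous obtenons a(t) = -60·t^3 - 36·t^2 + 24·t + 6. Nous avons l'accélération a(t) = -60·t^3 - 36·t^2 + 24·t + 6. En substituant t = 1: a(1) = -66.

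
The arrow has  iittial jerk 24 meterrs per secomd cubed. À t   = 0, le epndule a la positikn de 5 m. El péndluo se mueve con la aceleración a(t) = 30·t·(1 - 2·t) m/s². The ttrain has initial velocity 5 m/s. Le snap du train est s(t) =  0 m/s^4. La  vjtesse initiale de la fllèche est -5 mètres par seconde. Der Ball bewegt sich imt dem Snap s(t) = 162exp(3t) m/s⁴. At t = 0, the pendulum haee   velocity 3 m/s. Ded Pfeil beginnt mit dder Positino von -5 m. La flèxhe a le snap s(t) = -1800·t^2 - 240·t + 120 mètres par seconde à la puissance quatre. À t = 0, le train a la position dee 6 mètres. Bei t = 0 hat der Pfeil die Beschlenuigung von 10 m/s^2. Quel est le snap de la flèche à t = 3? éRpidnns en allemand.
Aus der Gleichung für den Snap s(t) = -1800·t^2 - 240·t + 120, setzen wir t = 3 ein und erhalten s = -16800.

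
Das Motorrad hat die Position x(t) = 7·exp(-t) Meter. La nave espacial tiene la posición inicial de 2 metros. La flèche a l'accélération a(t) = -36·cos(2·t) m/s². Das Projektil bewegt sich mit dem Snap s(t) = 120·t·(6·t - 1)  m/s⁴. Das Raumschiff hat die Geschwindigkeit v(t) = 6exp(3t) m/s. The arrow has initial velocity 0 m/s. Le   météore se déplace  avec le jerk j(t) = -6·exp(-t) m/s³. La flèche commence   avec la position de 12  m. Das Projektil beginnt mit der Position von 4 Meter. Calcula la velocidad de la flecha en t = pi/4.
Para resolver esto, necesitamos tomar 1 integral de nuestra ecuación de la aceleración a(t) = -36·cos(2·t). Integrando la aceleración y usando la condición inicial v(0) = 0, obtenemos v(t) = -18·sin(2·t). De la ecuación de la velocidad v(t) = -18·sin(2·t), sustituimos t = pi/4 para obtener v = -18.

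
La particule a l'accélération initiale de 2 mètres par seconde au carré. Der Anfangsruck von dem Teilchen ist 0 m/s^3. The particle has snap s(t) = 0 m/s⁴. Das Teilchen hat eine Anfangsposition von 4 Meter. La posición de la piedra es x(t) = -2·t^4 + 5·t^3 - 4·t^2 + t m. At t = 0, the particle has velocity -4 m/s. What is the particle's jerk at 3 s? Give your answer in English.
To solve this, we need to take 1 antiderivative of our snap equation s(t) = 0. Taking ∫s(t)dt and applying j(0) = 0, we find j(t) = 0. Using j(t) = 0 and substituting t = 3, we find j = 0.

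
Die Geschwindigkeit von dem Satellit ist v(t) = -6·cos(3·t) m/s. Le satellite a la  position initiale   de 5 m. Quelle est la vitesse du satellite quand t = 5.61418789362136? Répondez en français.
De l'équation de la vitesse v(t) = -6·cos(3·t), nous substituons t = 5.61418789362136 pour obtenir v = 2.53496782935733.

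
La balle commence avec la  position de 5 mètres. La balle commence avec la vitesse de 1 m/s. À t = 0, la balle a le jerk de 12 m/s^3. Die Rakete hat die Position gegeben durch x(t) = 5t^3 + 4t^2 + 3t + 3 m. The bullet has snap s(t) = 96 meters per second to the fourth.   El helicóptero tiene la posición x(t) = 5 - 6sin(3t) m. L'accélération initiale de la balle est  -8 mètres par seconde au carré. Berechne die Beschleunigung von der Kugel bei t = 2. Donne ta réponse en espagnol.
Necesitamos integrar nuestra ecuación del snap s(t) = 96 2 veces. La antiderivada del snap es la sacudida. Usando j(0) = 12, obtenemos j(t) = 96·t + 12. Integrando la sacudida y usando la condición inicial a(0) = -8, obtenemos a(t) = 48·t^2 + 12·t - 8. Usando a(t) = 48·t^2 + 12·t - 8 y sustituyendo t = 2, encontramos a = 208.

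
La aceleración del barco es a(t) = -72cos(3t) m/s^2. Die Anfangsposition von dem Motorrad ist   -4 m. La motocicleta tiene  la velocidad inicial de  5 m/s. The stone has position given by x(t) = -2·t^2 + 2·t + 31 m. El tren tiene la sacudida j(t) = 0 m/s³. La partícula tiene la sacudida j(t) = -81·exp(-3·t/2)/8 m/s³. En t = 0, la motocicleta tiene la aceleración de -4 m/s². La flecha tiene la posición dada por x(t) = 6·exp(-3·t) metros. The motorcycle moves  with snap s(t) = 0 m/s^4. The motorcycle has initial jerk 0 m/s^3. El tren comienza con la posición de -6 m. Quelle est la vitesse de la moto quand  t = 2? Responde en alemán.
Wir müssen die Stammfunktion unserer Gleichung für den Snap s(t) = 0 3-mal finden. Mit ∫s(t)dt und Anwendung von j(0) = 0, finden wir j(t) = 0. Durch Integration von dem Ruck und Verwendung der Anfangsbedingung a(0) = -4, erhalten wir a(t) = -4. Durch Integration von der Beschleunigung und Verwendung der Anfangsbedingung v(0) = 5, erhalten wir v(t) = 5 - 4·t. Mit v(t) = 5 - 4·t und Einsetzen von t = 2, finden wir v = -3.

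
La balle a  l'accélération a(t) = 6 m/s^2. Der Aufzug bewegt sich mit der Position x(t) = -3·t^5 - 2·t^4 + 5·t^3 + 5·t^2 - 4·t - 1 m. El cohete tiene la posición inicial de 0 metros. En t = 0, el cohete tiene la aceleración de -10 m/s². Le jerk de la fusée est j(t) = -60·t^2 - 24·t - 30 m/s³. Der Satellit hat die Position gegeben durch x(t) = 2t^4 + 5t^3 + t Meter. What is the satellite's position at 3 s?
We have position x(t) = 2·t^4 + 5·t^3 + t. Substituting t = 3: x(3) = 300.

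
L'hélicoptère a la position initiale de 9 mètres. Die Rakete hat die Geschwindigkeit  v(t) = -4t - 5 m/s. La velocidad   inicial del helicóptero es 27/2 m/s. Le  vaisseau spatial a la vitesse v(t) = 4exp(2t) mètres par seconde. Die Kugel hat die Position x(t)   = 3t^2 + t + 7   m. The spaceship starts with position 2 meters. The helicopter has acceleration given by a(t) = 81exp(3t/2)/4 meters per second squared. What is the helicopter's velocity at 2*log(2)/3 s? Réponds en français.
Nous devons trouver la primitive de notre équation de l'accélération a(t) = 81·exp(3·t/2)/4 1 fois. En intégrant l'accélération et en utilisant la condition initiale v(0) = 27/2, nous obtenons v(t) = 27·exp(3·t/2)/2. En utilisant v(t) = 27·exp(3·t/2)/2 et en substituant t = 2*log(2)/3, nous trouvons v = 27.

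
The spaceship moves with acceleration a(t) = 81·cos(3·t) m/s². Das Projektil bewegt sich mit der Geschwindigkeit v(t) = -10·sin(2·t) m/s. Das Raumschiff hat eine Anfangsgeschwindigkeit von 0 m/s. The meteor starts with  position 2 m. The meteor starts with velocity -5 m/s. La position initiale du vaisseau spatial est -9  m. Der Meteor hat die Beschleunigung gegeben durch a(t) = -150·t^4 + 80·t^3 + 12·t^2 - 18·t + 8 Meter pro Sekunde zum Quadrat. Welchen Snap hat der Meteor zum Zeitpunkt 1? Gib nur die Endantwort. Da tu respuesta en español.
En t = 1, s = -1296.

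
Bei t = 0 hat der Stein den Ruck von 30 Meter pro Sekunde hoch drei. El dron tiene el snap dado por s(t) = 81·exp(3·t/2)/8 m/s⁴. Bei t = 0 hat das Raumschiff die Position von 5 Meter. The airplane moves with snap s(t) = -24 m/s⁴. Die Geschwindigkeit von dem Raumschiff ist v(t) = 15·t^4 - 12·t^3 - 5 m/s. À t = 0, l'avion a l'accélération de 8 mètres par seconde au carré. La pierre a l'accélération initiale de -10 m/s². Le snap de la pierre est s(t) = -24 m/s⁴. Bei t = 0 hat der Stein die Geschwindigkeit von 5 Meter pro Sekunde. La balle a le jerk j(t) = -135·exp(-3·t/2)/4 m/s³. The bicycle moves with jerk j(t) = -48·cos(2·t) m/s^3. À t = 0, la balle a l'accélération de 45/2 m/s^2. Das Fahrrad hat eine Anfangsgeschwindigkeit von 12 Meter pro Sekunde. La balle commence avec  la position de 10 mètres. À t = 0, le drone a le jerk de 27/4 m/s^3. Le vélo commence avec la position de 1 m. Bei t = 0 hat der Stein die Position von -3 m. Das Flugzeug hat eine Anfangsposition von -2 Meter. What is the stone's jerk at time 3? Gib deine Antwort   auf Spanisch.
Necesitamos integrar nuestra ecuación del snap s(t) = -24 1 vez. Tomando ∫s(t)dt y aplicando j(0) = 30, encontramos j(t) = 30 - 24·t. Usando j(t) = 30 - 24·t y sustituyendo t = 3, encontramos j = -42.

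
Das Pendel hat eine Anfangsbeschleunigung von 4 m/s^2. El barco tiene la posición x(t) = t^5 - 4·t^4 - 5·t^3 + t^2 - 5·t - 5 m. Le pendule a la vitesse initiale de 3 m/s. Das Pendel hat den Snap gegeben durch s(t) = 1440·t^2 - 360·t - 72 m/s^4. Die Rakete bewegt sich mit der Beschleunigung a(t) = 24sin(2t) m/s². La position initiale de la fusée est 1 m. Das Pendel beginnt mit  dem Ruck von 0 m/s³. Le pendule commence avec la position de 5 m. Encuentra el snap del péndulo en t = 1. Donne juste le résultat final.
La respuesta es 1008.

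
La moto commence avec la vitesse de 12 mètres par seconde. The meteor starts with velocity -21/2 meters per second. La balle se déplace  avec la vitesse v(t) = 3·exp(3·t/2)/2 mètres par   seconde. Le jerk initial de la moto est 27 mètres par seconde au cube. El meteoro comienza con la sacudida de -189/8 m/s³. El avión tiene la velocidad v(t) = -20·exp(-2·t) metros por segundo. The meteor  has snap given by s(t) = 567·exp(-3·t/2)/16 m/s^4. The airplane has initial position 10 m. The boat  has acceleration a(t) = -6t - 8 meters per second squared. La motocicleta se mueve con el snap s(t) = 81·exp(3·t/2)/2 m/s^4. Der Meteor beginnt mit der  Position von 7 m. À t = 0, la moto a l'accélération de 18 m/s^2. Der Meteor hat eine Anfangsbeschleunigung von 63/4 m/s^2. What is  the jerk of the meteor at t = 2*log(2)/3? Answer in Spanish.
Para resolver esto, necesitamos tomar 1 antiderivada de nuestra ecuación del snap s(t) = 567·exp(-3·t/2)/16. La antiderivada del snap, con j(0) = -189/8, da la sacudida: j(t) = -189·exp(-3·t/2)/8. De la ecuación de la sacudida j(t) = -189·exp(-3·t/2)/8, sustituimos t = 2*log(2)/3 para obtener j = -189/16.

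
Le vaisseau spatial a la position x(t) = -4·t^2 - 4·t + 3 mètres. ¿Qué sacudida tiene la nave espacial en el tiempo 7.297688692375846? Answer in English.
To solve this, we need to take 3 derivatives of our position equation x(t) = -4·t^2 - 4·t + 3. Differentiating position, we get velocity: v(t) = -8·t - 4. The derivative of velocity gives acceleration: a(t) = -8. The derivative of acceleration gives jerk: j(t) = 0. Using j(t) = 0 and substituting t = 7.297688692375846, we find j = 0.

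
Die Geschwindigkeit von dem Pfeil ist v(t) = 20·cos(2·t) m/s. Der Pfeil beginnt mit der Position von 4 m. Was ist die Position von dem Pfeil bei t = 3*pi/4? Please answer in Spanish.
Necesitamos integrar nuestra ecuación de la velocidad v(t) = 20·cos(2·t) 1 vez. La antiderivada de la velocidad, con x(0) = 4, da la posición: x(t) = 10·sin(2·t) + 4. Usando x(t) = 10·sin(2·t) + 4 y sustituyendo t = 3*pi/4, encontramos x = -6.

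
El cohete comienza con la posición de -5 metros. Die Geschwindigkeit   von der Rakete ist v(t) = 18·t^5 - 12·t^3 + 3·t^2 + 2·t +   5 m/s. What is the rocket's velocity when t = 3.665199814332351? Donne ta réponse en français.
En utilisant v(t) = 18·t^5 - 12·t^3 + 3·t^2 + 2·t + 5 et en substituant t = 3.665199814332351, nous trouvons v = 11367.6459462779.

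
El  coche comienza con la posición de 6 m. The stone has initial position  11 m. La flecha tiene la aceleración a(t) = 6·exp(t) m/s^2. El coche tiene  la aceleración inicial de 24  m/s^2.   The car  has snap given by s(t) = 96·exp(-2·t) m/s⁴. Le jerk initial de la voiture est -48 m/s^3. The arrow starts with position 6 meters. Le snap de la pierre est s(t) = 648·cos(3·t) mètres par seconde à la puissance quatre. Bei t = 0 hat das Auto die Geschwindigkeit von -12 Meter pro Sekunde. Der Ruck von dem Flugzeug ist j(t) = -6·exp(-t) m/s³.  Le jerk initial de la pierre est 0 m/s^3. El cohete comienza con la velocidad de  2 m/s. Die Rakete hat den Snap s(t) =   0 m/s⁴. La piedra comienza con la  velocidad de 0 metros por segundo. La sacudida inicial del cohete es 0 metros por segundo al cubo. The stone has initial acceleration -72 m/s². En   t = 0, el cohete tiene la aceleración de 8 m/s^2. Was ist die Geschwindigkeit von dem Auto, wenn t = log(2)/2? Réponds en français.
Nous devons intégrer notre équation du snap s(t) = 96·exp(-2·t) 3 fois. L'intégrale du snap est le jerk. En utilisant j(0) = -48, nous obtenons j(t) = -48·exp(-2·t). La primitive du jerk est l'accélération. En utilisant a(0) = 24, nous obtenons a(t) = 24·exp(-2·t). L'intégrale de l'accélération, avec v(0) = -12, donne la vitesse: v(t) = -12·exp(-2·t). Nous avons la vitesse v(t) = -12·exp(-2·t). En substituant t = log(2)/2: v(log(2)/2) = -6.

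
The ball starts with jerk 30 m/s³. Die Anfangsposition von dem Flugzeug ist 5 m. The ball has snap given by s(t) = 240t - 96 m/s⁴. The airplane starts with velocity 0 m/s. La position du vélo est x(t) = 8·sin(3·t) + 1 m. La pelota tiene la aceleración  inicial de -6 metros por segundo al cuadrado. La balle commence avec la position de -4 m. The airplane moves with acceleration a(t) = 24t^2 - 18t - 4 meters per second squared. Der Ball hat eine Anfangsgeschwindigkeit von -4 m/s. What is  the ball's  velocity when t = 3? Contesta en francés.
Pour résoudre ceci, nous devons prendre 3 intégrales de notre équation du snap s(t) = 240·t - 96. En prenant ∫s(t)dt et en appliquant j(0) = 30, nous trouvons j(t) = 120·t^2 - 96·t + 30. En intégrant le jerk et en utilisant la condition initiale a(0) = -6, nous obtenons a(t) = 40·t^3 - 48·t^2 + 30·t - 6. En intégrant l'accélération et en utilisant la condition initiale v(0) = -4, nous obtenons v(t) = 10·t^4 - 16·t^3 + 15·t^2 - 6·t - 4. Nous avons la vitesse v(t) = 10·t^4 - 16·t^3 + 15·t^2 - 6·t - 4. En substituant t = 3: v(3) = 491.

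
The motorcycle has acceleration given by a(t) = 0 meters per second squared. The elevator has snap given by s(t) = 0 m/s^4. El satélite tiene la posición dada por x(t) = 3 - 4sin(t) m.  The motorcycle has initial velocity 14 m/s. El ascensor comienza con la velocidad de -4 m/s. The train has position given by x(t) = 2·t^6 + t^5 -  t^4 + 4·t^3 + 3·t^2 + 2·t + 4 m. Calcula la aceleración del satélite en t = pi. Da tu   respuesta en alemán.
Ausgehend von der Position x(t) = 3 - 4·sin(t), nehmen wir 2 Ableitungen. Mit d/dt von x(t) finden wir v(t) = -4·cos(t). Durch Ableiten von der Geschwindigkeit erhalten wir die Beschleunigung: a(t) = 4·sin(t). Aus der Gleichung für die Beschleunigung a(t) = 4·sin(t), setzen wir t = pi ein und erhalten a = 0.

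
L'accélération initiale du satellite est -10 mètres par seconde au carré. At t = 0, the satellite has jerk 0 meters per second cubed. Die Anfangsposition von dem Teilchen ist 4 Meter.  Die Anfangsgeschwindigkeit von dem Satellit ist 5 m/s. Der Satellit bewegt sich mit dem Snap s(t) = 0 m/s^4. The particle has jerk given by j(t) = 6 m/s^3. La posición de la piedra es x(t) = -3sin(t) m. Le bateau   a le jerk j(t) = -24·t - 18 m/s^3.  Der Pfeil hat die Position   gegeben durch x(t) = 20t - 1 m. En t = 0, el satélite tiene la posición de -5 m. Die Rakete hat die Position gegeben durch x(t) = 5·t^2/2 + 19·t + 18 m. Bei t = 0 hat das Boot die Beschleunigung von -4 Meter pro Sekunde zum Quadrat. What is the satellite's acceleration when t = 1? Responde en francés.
En partant du snap s(t) = 0, nous prenons 2 primitives. En intégrant le snap et en utilisant la condition initiale j(0) = 0, nous obtenons j(t) = 0. La primitive du jerk, avec a(0) = -10, donne l'accélération: a(t) = -10. En utilisant a(t) = -10 et en substituant t = 1, nous trouvons a = -10.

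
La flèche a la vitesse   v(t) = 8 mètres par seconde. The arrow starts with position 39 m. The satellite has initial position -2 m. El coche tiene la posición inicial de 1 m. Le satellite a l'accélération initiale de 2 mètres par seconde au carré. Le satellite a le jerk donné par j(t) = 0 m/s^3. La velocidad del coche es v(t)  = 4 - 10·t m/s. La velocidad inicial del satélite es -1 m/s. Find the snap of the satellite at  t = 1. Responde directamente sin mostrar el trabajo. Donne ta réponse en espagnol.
s(1) = 0.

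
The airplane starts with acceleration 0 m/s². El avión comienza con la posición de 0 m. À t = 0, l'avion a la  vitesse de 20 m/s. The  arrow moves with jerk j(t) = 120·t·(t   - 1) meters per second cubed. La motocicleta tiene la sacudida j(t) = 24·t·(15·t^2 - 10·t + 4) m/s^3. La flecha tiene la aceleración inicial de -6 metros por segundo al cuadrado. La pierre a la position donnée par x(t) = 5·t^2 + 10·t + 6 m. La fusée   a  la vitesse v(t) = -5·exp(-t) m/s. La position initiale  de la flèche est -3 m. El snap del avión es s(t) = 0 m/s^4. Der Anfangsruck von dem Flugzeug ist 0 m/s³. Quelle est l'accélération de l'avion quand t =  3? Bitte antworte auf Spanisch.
Para resolver esto, necesitamos tomar 2 antiderivadas de nuestra ecuación del snap s(t) = 0. La antiderivada del snap es la sacudida. Usando j(0) = 0, obtenemos j(t) = 0. Tomando ∫j(t)dt y aplicando a(0) = 0, encontramos a(t) = 0. De la ecuación de la aceleración a(t) = 0, sustituimos t = 3 para obtener a = 0.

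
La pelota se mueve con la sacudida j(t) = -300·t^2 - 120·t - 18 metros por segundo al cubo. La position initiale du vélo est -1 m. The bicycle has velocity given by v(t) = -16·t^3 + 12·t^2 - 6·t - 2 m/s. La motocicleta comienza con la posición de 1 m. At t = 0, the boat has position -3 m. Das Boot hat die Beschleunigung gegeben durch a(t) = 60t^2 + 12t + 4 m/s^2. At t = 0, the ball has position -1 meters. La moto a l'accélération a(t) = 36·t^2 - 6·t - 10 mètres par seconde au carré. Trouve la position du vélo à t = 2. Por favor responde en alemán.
Um dies zu lösen, müssen wir 1 Stammfunktion unserer Gleichung für die Geschwindigkeit v(t) = -16·t^3 + 12·t^2 - 6·t - 2 finden. Das Integral von der Geschwindigkeit ist die Position. Mit x(0) = -1 erhalten wir x(t) = -4·t^4 + 4·t^3 - 3·t^2 - 2·t - 1. Mit x(t) = -4·t^4 + 4·t^3 - 3·t^2 - 2·t - 1 und Einsetzen von t = 2, finden wir x = -49.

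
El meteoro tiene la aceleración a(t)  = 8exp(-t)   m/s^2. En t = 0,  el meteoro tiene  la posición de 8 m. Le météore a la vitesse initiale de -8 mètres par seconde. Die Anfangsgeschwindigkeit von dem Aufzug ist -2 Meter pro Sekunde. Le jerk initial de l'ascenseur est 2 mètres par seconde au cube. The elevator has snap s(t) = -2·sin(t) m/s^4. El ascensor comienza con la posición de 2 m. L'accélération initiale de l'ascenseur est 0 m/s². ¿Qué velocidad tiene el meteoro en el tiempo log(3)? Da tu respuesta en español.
Partiendo de la aceleración a(t) = 8·exp(-t), tomamos 1 integral. Integrando la aceleración y usando la condición inicial v(0) = -8, obtenemos v(t) = -8·exp(-t). Tenemos la velocidad v(t) = -8·exp(-t). Sustituyendo t = log(3): v(log(3)) = -8/3.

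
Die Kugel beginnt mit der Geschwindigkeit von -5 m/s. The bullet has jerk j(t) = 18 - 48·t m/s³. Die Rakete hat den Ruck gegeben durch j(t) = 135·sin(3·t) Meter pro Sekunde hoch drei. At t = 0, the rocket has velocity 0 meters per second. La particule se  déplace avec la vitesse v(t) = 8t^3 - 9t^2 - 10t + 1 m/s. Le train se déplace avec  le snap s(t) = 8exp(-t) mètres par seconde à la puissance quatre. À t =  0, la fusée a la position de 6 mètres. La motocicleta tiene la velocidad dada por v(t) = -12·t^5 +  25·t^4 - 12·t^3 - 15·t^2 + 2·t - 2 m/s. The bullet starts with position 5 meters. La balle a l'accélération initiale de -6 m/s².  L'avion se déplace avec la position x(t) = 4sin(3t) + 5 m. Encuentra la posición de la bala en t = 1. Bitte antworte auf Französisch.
Pour résoudre ceci, nous devons prendre 3 intégrales de notre équation du jerk j(t) = 18 - 48·t. L'intégrale du jerk est l'accélération. En utilisant a(0) = -6, nous obtenons a(t) = -24·t^2 + 18·t - 6. En prenant ∫a(t)dt et en appliquant v(0) = -5, nous trouvons v(t) = -8·t^3 + 9·t^2 - 6·t - 5. La primitive de la vitesse est la position. En utilisant x(0) = 5, nous obtenons x(t) = -2·t^4 + 3·t^3 - 3·t^2 - 5·t + 5. De l'équation de la position x(t) = -2·t^4 + 3·t^3 - 3·t^2 - 5·t + 5, nous substituons t = 1 pour obtenir x = -2.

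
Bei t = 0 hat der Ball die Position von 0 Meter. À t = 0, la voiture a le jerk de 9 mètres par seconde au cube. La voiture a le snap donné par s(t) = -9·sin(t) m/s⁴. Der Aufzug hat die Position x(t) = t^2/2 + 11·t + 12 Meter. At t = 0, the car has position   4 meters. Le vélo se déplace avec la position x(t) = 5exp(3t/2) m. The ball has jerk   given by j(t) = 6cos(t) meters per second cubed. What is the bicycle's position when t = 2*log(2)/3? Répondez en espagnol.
Usando x(t) = 5·exp(3·t/2) y sustituyendo t = 2*log(2)/3, encontramos x = 10.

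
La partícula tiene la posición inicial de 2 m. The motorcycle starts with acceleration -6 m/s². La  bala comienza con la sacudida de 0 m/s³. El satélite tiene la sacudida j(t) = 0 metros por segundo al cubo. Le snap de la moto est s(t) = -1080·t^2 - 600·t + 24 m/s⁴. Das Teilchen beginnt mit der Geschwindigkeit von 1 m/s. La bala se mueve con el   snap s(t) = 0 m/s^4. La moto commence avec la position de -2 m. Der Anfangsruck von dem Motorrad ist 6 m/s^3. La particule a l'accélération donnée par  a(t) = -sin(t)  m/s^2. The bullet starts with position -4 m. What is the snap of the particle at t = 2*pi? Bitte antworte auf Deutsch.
Wir müssen unsere Gleichung für die Beschleunigung a(t) = -sin(t) 2-mal ableiten. Durch Ableiten von der Beschleunigung erhalten wir den Ruck: j(t) = -cos(t). Die Ableitung von dem Ruck ergibt den Snap: s(t) = sin(t). Aus der Gleichung für den Snap s(t) = sin(t), setzen wir t = 2*pi ein und erhalten s = 0.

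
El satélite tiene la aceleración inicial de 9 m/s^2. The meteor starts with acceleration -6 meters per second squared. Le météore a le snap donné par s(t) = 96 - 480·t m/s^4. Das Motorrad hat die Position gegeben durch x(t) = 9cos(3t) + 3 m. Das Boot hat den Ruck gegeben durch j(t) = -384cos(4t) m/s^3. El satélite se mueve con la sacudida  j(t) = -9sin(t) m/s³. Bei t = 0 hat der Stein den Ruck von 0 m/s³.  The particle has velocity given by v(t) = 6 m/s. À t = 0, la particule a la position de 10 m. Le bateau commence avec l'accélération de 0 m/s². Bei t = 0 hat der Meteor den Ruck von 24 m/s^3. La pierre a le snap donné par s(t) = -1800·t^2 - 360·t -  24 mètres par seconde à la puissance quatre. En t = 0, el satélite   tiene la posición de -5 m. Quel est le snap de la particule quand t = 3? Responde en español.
Para resolver esto, necesitamos tomar 3 derivadas de nuestra ecuación de la velocidad v(t) = 6. Tomando d/dt de v(t), encontramos a(t) = 0. La derivada de la aceleración da la sacudida: j(t) = 0. Derivando la sacudida, obtenemos el snap: s(t) = 0. De la ecuación del snap s(t) = 0, sustituimos t = 3 para obtener s = 0.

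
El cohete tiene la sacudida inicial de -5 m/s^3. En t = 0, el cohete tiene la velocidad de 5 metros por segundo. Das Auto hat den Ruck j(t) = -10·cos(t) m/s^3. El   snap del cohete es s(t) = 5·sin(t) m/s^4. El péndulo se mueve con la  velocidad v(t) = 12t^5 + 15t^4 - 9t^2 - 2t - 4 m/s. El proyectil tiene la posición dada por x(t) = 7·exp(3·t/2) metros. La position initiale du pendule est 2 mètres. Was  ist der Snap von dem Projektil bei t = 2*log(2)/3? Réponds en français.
En partant de la position x(t) = 7·exp(3·t/2), nous prenons 4 dérivées. La dérivée de la position donne la vitesse: v(t) = 21·exp(3·t/2)/2. En prenant d/dt de v(t), nous trouvons a(t) = 63·exp(3·t/2)/4. En dérivant l'accélération, nous obtenons le jerk: j(t) = 189·exp(3·t/2)/8. La dérivée du jerk donne le snap: s(t) = 567·exp(3·t/2)/16. En utilisant s(t) = 567·exp(3·t/2)/16 et en substituant t = 2*log(2)/3, nous trouvons s = 567/8.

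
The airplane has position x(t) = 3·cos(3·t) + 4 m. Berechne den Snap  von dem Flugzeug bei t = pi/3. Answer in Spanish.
Partiendo de la posición x(t) = 3·cos(3·t) + 4, tomamos 4 derivadas. La derivada de la posición da la velocidad: v(t) = -9·sin(3·t). Tomando d/dt de v(t), encontramos a(t) = -27·cos(3·t). Derivando la aceleración, obtenemos la sacudida: j(t) = 81·sin(3·t). Tomando d/dt de j(t), encontramos s(t) = 243·cos(3·t). Tenemos el snap s(t) = 243·cos(3·t). Sustituyendo t = pi/3: s(pi/3) = -243.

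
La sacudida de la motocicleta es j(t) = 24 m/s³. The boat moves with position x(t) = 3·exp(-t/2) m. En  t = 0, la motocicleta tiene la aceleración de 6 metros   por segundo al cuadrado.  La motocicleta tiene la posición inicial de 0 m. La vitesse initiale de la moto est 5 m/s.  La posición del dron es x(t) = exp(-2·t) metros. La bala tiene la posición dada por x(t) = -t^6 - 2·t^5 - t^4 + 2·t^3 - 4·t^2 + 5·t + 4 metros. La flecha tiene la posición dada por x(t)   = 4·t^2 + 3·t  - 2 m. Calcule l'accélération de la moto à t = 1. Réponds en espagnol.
Debemos encontrar la antiderivada de nuestra ecuación de la sacudida j(t) = 24 1 vez. Tomando ∫j(t)dt y aplicando a(0) = 6, encontramos a(t) = 24·t + 6. Usando a(t) = 24·t + 6 y sustituyendo t = 1, encontramos a = 30.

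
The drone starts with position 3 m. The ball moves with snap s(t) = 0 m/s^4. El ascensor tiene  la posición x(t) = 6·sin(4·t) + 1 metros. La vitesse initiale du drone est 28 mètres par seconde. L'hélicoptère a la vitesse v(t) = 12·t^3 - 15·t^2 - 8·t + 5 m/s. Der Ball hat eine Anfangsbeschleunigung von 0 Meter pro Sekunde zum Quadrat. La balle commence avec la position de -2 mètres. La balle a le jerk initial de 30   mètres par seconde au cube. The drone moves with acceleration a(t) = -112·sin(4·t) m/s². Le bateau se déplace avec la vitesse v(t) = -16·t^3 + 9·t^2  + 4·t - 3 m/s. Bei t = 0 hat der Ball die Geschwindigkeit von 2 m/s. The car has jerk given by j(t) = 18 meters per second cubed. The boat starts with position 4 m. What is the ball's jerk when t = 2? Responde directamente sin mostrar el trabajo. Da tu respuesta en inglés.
The answer is 30.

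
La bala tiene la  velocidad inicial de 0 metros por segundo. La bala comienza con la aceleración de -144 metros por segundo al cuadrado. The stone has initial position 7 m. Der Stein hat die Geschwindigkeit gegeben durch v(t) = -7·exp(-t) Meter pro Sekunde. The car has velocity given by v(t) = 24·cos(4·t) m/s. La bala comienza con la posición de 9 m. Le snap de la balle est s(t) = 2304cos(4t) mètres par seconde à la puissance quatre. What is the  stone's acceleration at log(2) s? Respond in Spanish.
Debemos derivar nuestra ecuación de la velocidad v(t) = -7·exp(-t) 1 vez. La derivada de la velocidad da la aceleración: a(t) = 7·exp(-t). De la ecuación de la aceleración a(t) = 7·exp(-t), sustituimos t = log(2) para obtener a = 7/2.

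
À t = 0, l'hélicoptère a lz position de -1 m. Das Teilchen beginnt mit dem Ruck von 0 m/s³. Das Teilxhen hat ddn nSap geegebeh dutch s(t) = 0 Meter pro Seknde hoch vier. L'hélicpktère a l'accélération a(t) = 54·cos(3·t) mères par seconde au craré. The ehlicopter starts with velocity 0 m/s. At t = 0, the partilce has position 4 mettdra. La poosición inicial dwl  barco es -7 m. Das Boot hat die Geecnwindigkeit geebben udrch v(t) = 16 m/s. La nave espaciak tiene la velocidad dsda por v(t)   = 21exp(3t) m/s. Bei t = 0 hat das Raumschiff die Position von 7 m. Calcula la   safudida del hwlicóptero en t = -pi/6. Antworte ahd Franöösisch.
Nous devons dériver notre équation de l'accélération a(t) = 54·cos(3·t) 1 fois. La dérivée de l'accélération donne le jerk: j(t) = -162·sin(3·t). De l'équation du jerk j(t) = -162·sin(3·t), nous substituons t = -pi/6 pour obtenir j = 162.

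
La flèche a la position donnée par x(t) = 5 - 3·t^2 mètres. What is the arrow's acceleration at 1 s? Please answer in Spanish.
Debemos derivar nuestra ecuación de la posición x(t) = 5 - 3·t^2 2 veces. Derivando la posición, obtenemos la velocidad: v(t) = -6·t. Derivando la velocidad, obtenemos la aceleración: a(t) = -6. De la ecuación de la aceleración a(t) = -6, sustituimos t = 1 para obtener a = -6.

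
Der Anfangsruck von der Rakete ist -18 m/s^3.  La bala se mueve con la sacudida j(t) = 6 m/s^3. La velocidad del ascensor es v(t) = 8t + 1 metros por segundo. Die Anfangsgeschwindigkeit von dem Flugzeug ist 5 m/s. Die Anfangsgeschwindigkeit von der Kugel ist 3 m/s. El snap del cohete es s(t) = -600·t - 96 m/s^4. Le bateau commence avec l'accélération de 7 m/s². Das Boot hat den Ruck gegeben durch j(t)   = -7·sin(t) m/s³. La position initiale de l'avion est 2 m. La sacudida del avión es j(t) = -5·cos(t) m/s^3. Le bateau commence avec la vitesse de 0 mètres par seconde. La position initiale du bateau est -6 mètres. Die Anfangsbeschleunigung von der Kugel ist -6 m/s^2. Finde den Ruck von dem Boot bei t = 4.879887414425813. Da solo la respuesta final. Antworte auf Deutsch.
Die Antwort ist 6.90203432424074.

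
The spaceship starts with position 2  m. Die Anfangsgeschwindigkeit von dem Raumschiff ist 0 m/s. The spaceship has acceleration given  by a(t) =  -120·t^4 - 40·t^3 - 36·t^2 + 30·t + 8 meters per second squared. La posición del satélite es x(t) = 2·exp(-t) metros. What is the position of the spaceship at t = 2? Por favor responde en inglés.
We must find the integral of our acceleration equation a(t) = -120·t^4 - 40·t^3 - 36·t^2 + 30·t + 8 2 times. The integral of acceleration, with v(0) = 0, gives velocity: v(t) = t·(-24·t^4 - 10·t^3 - 12·t^2 + 15·t + 8). Taking ∫v(t)dt and applying x(0) = 2, we find x(t) = -4·t^6 - 2·t^5 - 3·t^4 + 5·t^3 + 4·t^2 + 2. We have position x(t) = -4·t^6 - 2·t^5 - 3·t^4 + 5·t^3 + 4·t^2 + 2. Substituting t = 2: x(2) = -310.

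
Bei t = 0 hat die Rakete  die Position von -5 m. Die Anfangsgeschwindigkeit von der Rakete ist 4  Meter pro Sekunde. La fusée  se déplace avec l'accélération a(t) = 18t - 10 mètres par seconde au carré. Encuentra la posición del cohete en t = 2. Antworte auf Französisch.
En partant de l'accélération a(t) = 18·t - 10, nous prenons 2 primitives. En prenant ∫a(t)dt et en appliquant v(0) = 4, nous trouvons v(t) = 9·t^2 - 10·t + 4. L'intégrale de la vitesse est la position. En utilisant x(0) = -5, nous obtenons x(t) = 3·t^3 - 5·t^2 + 4·t - 5. Nous avons la position x(t) = 3·t^3 - 5·t^2 + 4·t - 5. En substituant t = 2: x(2) = 7.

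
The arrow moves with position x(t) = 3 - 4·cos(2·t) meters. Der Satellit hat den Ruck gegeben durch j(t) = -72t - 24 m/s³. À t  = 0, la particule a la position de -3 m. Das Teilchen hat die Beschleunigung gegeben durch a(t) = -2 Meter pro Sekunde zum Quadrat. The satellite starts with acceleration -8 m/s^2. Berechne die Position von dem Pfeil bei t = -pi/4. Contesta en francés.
Nous avons la position x(t) = 3 - 4·cos(2·t). En substituant t = -pi/4: x(-pi/4) = 3.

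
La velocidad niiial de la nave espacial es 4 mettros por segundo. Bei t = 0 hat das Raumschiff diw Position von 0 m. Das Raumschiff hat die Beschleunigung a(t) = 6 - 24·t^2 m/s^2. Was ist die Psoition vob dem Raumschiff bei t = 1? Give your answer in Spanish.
Para resolver esto, necesitamos tomar 2 integrales de nuestra ecuación de la aceleración a(t) = 6 - 24·t^2. Tomando ∫a(t)dt y aplicando v(0) = 4, encontramos v(t) = -8·t^3 + 6·t + 4. La antiderivada de la velocidad, con x(0) = 0, da la posición: x(t) = -2·t^4 + 3·t^2 + 4·t. Tenemos la posición x(t) = -2·t^4 + 3·t^2 + 4·t. Sustituyendo t = 1: x(1) = 5.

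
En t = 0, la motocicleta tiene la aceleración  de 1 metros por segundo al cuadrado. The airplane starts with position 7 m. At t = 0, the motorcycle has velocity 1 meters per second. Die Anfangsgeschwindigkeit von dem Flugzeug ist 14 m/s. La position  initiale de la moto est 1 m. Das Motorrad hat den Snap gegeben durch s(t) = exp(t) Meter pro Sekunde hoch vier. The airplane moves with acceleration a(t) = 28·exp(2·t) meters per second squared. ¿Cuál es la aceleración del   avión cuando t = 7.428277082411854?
Usando a(t) = 28·exp(2·t) y sustituyendo t = 7.428277082411854, encontramos a = 79300792.0835869.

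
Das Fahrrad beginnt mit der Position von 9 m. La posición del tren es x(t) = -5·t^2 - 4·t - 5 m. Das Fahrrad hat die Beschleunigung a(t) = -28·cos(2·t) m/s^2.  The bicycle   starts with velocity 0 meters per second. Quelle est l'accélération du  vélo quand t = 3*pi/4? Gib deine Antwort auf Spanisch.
Tenemos la aceleración a(t) = -28·cos(2·t). Sustituyendo t = 3*pi/4: a(3*pi/4) = 0.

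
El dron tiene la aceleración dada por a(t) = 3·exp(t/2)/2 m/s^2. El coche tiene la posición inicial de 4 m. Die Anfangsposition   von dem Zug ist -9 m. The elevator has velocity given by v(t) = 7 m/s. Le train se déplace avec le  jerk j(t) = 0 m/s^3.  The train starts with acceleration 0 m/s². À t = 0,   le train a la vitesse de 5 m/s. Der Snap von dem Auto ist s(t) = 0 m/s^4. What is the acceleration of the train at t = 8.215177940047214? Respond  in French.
Nous devons intégrer notre équation du jerk j(t) = 0 1 fois. L'intégrale du jerk, avec a(0) = 0, donne l'accélération: a(t) = 0. En utilisant a(t) = 0 et en substituant t = 8.215177940047214, nous trouvons a = 0.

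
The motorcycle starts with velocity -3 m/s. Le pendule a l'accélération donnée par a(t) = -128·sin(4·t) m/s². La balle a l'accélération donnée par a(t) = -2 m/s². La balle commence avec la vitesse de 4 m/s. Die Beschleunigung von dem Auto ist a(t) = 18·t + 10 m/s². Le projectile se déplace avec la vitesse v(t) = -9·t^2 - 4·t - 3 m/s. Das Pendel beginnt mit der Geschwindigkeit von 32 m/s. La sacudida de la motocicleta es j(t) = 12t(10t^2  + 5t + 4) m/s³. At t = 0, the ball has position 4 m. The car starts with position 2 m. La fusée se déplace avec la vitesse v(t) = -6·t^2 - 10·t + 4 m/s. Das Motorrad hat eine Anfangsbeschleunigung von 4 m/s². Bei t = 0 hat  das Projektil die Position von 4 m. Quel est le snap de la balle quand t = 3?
Pour résoudre ceci, nous devons prendre 2 dérivées de notre équation de l'accélération a(t) = -2. En dérivant l'accélération, nous obtenons le jerk: j(t) = 0. En dérivant le jerk, nous obtenons le snap: s(t) = 0. En utilisant s(t) = 0 et en substituant t = 3, nous trouvons s = 0.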